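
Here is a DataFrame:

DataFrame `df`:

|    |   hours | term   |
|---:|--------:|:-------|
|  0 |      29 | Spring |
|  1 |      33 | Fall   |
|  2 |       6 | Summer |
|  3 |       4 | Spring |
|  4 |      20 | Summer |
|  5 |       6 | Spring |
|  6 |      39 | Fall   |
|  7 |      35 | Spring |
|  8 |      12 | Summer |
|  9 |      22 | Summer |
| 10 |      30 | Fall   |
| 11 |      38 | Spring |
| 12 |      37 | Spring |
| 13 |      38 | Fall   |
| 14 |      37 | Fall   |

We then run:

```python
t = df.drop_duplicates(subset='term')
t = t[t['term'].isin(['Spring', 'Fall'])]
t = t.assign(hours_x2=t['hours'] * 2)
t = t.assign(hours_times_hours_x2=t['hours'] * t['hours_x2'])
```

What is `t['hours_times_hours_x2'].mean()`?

drop duplicate term (keep=first):
   hours    term
0     29  Spring
1     33    Fall
2      6  Summer
filter rows where term in ['Spring', 'Fall']:
   hours    term
0     29  Spring
1     33    Fall
add column hours_x2 = t['hours'] * 2:
   hours    term  hours_x2
0     29  Spring        58
1     33    Fall        66
add column hours_times_hours_x2 = t['hours'] * t['hours_x2']:
   hours    term  hours_x2  hours_times_hours_x2
0     29  Spring        58                  1682
1     33    Fall        66                  2178

1930.0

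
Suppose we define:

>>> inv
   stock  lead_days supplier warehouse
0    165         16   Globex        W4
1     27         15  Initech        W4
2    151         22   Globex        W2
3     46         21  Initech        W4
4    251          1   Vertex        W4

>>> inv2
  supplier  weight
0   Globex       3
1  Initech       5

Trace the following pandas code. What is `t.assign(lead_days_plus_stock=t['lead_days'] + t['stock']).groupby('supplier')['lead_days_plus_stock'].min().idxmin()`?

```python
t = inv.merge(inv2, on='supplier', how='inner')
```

Initech

merge on 'supplier' (how='inner') → 4 rows:
   stock  lead_days supplier warehouse  weight
0    165         16   Globex        W4       3
1     27         15  Initech        W4       5
2    151         22   Globex        W2       3
3     46         21  Initech        W4       5
add column lead_days_plus_stock = t['lead_days'] + t['stock']:
   stock  lead_days supplier warehouse  weight  lead_days_plus_stock
0    165         16   Globex        W4       3                   181
1     27         15  Initech        W4       5                    42
2    151         22   Globex        W2       3                   173
3     46         21  Initech        W4       5                    67
group by supplier, min of lead_days_plus_stock:
supplier
Globex     173
Initech     42
Name: lead_days_plus_stock, dtype: int64
label with the smallest value → Initech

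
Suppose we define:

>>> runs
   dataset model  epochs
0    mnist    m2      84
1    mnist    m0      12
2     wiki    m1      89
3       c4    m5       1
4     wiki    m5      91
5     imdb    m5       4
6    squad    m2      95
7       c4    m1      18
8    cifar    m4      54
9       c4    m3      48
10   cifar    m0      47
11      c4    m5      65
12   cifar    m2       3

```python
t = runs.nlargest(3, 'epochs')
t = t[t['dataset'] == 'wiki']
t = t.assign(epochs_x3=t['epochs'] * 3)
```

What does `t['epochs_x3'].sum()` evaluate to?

take 3 rows with largest epochs:
  dataset model  epochs
6   squad    m2      95
4    wiki    m5      91
2    wiki    m1      89
filter rows where dataset == 'wiki':
  dataset model  epochs
4    wiki    m5      91
2    wiki    m1      89
add column epochs_x3 = t['epochs'] * 3:
  dataset model  epochs  epochs_x3
4    wiki    m5      91        273
2    wiki    m1      89        267
Taking the sum of column 'epochs_x3' gives 540.

540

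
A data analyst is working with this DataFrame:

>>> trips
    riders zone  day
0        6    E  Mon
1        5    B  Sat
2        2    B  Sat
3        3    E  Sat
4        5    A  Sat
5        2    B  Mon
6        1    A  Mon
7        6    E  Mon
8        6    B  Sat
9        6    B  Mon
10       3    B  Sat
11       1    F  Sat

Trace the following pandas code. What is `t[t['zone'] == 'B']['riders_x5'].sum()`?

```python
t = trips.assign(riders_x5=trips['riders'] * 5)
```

120

add column riders_x5 = trips['riders'] * 5:
    riders zone  day  riders_x5
0        6    E  Mon         30
1        5    B  Sat         25
2        2    B  Sat         10
3        3    E  Sat         15
4        5    A  Sat         25
5        2    B  Mon         10
6        1    A  Mon          5
7        6    E  Mon         30
8        6    B  Sat         30
9        6    B  Mon         30
10       3    B  Sat         15
11       1    F  Sat          5
filter rows where zone == 'B':
    riders zone  day  riders_x5
1        5    B  Sat         25
2        2    B  Sat         10
5        2    B  Mon         10
8        6    B  Sat         30
9        6    B  Mon         30
10       3    B  Sat         15
sum of column 'riders_x5' → 120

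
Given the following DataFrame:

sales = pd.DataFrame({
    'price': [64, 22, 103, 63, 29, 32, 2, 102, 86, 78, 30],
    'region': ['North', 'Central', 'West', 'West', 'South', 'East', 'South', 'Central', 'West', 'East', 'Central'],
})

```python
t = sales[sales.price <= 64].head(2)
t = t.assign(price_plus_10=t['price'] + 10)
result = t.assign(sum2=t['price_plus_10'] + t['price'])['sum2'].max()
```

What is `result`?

138

filter rows where price <= 64:
    price   region
0      64    North
1      22  Central
3      63     West
4      29    South
5      32     East
6       2    South
10     30  Central
take first 2 rows:
   price   region
0     64    North
1     22  Central
add column price_plus_10 = t['price'] + 10:
   price   region  price_plus_10
0     64    North             74
1     22  Central             32
add column sum2 = t['price_plus_10'] + t['price']:
   price   region  price_plus_10  sum2
0     64    North             74   138
1     22  Central             32    54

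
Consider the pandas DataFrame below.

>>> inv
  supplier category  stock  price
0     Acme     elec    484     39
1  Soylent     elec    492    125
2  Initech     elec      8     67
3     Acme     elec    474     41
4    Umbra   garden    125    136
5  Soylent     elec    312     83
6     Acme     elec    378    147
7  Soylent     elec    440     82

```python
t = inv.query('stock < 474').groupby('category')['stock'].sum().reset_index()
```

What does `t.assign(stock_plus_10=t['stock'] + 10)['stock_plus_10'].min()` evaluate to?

filter rows where stock < 474:
  supplier category  stock  price
2  Initech     elec      8     67
4    Umbra   garden    125    136
5  Soylent     elec    312     83
6     Acme     elec    378    147
7  Soylent     elec    440     82
group by category, sum of stock:
category
elec      1138
garden     125
Name: stock, dtype: int64
reset_index():
  category  stock
0     elec   1138
1   garden    125
add column stock_plus_10 = t['stock'] + 10:
  category  stock  stock_plus_10
0     elec   1138           1148
1   garden    125            135
Then the min of column 'stock_plus_10': 135

135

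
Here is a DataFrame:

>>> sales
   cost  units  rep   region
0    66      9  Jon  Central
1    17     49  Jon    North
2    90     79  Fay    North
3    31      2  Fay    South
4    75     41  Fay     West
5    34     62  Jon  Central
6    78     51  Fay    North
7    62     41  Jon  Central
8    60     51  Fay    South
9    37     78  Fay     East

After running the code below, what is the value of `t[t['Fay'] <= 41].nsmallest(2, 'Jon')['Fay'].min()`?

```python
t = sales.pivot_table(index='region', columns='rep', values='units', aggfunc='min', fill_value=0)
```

pivot: rows=region, cols=rep, min(units):
rep      Fay  Jon
region           
Central    0    9
East      78    0
North     51   49
South      2    0
West      41    0
filter rows where Fay <= 41:
rep      Fay  Jon
region           
Central    0    9
South      2    0
West      41    0
take 2 rows with smallest Jon:
rep     Fay  Jon
region          
South     2    0
West     41    0
Reading off the min of column 'Fay', we get 2.

2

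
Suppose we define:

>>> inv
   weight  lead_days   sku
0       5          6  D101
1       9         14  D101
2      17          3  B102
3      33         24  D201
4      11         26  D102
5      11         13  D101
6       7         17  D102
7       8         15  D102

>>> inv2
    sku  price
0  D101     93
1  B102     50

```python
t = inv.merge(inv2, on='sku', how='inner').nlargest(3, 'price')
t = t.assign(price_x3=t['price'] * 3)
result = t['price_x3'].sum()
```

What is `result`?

837

merge on 'sku' (how='inner') → 4 rows:
   weight  lead_days   sku  price
0       5          6  D101     93
1       9         14  D101     93
2      17          3  B102     50
3      11         13  D101     93
take 3 rows with largest price:
   weight  lead_days   sku  price
0       5          6  D101     93
1       9         14  D101     93
3      11         13  D101     93
add column price_x3 = t['price'] * 3:
   weight  lead_days   sku  price  price_x3
0       5          6  D101     93       279
1       9         14  D101     93       279
3      11         13  D101     93       279
So sum() = 837.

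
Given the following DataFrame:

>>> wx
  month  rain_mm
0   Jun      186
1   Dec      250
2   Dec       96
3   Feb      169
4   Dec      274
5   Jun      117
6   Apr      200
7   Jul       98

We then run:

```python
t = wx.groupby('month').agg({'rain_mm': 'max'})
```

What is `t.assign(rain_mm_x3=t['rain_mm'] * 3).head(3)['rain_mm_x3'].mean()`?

643.0

group by month, max of rain_mm:
       rain_mm
month         
Apr        200
Dec        274
Feb        169
Jul         98
Jun        186
add column rain_mm_x3 = t['rain_mm'] * 3:
       rain_mm  rain_mm_x3
month                     
Apr        200         600
Dec        274         822
Feb        169         507
Jul         98         294
Jun        186         558
take first 3 rows:
       rain_mm  rain_mm_x3
month                     
Apr        200         600
Dec        274         822
Feb        169         507
Taking the mean of column 'rain_mm_x3' gives 643.0.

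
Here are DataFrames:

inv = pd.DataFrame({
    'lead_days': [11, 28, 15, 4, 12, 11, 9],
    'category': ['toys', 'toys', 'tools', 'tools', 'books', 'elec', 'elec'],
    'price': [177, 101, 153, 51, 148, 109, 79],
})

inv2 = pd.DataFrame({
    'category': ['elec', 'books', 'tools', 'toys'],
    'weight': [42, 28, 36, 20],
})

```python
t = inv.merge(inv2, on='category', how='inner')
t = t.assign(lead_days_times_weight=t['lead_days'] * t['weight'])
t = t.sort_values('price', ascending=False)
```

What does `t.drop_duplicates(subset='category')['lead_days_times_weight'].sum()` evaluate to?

1558

merge on 'category' (how='inner') → 7 rows:
   lead_days category  price  weight
0         11     toys    177      20
1         28     toys    101      20
2         15    tools    153      36
3          4    tools     51      36
4         12    books    148      28
5         11     elec    109      42
6          9     elec     79      42
add column lead_days_times_weight = t['lead_days'] * t['weight']:
   lead_days category  price  weight  lead_days_times_weight
0         11     toys    177      20                     220
1         28     toys    101      20                     560
2         15    tools    153      36                     540
3          4    tools     51      36                     144
4         12    books    148      28                     336
5         11     elec    109      42                     462
6          9     elec     79      42                     378
sort by price descending:
   lead_days category  price  weight  lead_days_times_weight
0         11     toys    177      20                     220
2         15    tools    153      36                     540
4         12    books    148      28                     336
5         11     elec    109      42                     462
1         28     toys    101      20                     560
6          9     elec     79      42                     378
3          4    tools     51      36                     144
drop duplicate category (keep=first):
   lead_days category  price  weight  lead_days_times_weight
0         11     toys    177      20                     220
2         15    tools    153      36                     540
4         12    books    148      28                     336
5         11     elec    109      42                     462
So sum() = 1558.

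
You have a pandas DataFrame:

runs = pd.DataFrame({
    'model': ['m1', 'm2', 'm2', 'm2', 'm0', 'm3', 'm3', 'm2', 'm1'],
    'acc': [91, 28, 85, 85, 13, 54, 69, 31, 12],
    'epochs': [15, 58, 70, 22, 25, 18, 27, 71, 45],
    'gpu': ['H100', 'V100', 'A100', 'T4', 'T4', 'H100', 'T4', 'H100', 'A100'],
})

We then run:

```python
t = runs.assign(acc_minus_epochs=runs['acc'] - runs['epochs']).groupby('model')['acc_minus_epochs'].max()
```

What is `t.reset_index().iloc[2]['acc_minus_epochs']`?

add column acc_minus_epochs = runs['acc'] - runs['epochs']:
  model  acc  epochs   gpu  acc_minus_epochs
0    m1   91      15  H100                76
1    m2   28      58  V100               -30
2    m2   85      70  A100                15
3    m2   85      22    T4                63
4    m0   13      25    T4               -12
5    m3   54      18  H100                36
6    m3   69      27    T4                42
7    m2   31      71  H100               -40
8    m1   12      45  A100               -33
group by model, max of acc_minus_epochs:
model
m0   -12
m1    76
m2    63
m3    42
Name: acc_minus_epochs, dtype: int64
reset_index():
  model  acc_minus_epochs
0    m0               -12
1    m1                76
2    m2                63
3    m3                42
So iloc[2]['acc_minus_epochs'] = 63.

63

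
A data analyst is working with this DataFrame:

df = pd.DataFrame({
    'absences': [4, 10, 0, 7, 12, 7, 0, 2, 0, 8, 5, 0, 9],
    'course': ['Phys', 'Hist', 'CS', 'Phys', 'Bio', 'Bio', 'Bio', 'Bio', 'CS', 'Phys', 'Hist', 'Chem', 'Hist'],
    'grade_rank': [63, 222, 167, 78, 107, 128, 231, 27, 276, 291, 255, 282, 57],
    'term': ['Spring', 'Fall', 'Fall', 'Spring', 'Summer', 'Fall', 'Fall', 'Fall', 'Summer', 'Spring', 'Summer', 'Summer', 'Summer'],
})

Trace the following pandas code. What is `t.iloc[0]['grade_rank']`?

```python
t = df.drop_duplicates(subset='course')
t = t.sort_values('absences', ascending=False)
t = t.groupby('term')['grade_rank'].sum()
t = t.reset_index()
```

drop duplicate course (keep=first):
    absences course  grade_rank    term
0          4   Phys          63  Spring
1         10   Hist         222    Fall
2          0     CS         167    Fall
4         12    Bio         107  Summer
11         0   Chem         282  Summer
sort by absences descending:
    absences course  grade_rank    term
4         12    Bio         107  Summer
1         10   Hist         222    Fall
0          4   Phys          63  Spring
2          0     CS         167    Fall
11         0   Chem         282  Summer
group by term, sum of grade_rank:
term
Fall      389
Spring     63
Summer    389
Name: grade_rank, dtype: int64
reset_index():
     term  grade_rank
0    Fall         389
1  Spring          63
2  Summer         389
Finally, value at position 0, column 'grade_rank' = 389.

389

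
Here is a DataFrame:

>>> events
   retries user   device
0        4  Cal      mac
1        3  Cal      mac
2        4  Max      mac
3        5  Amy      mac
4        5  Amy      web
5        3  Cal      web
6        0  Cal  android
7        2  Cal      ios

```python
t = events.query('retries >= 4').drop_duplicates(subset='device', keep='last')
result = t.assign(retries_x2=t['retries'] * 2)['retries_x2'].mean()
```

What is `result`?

filter rows where retries >= 4:
   retries user device
0        4  Cal    mac
2        4  Max    mac
3        5  Amy    mac
4        5  Amy    web
drop duplicate device (keep=last):
   retries user device
3        5  Amy    mac
4        5  Amy    web
add column retries_x2 = t['retries'] * 2:
   retries user device  retries_x2
3        5  Amy    mac          10
4        5  Amy    web          10
Hence 10.0.

10.0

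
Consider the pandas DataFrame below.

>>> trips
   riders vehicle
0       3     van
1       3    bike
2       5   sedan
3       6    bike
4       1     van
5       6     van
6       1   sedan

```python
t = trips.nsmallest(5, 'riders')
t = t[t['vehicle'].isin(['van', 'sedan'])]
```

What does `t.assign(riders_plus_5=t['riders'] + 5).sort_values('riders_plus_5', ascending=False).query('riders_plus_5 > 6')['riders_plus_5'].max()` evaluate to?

10

take 5 rows with smallest riders:
   riders vehicle
4       1     van
6       1   sedan
0       3     van
1       3    bike
2       5   sedan
filter rows where vehicle in ['van', 'sedan']:
   riders vehicle
4       1     van
6       1   sedan
0       3     van
2       5   sedan
add column riders_plus_5 = t['riders'] + 5:
   riders vehicle  riders_plus_5
4       1     van              6
6       1   sedan              6
0       3     van              8
2       5   sedan             10
sort by riders_plus_5 descending:
   riders vehicle  riders_plus_5
2       5   sedan             10
0       3     van              8
4       1     van              6
6       1   sedan              6
filter rows where riders_plus_5 > 6:
   riders vehicle  riders_plus_5
2       5   sedan             10
0       3     van              8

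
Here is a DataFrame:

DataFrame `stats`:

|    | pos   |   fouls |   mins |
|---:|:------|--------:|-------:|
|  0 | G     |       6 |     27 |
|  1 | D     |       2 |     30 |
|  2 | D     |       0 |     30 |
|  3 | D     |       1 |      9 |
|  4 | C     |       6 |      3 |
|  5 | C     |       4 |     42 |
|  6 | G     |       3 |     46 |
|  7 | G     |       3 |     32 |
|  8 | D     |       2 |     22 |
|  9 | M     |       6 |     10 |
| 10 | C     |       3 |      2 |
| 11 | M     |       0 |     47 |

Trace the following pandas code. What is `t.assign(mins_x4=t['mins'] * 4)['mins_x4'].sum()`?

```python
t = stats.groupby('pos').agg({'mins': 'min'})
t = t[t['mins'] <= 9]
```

44

group by pos, min of mins:
     mins
pos      
C       2
D       9
G      27
M      10
filter rows where mins <= 9:
     mins
pos      
C       2
D       9
add column mins_x4 = t['mins'] * 4:
     mins  mins_x4
pos               
C       2        8
D       9       36
Hence 44.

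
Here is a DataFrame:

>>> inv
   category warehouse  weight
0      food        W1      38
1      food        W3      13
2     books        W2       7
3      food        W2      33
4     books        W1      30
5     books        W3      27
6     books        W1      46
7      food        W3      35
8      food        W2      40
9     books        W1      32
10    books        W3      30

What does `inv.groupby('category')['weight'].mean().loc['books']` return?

group by category, mean of weight:
category
books    28.666667
food     31.800000
Name: weight, dtype: float64
Taking the value at index 'books' gives 28.6666666667.

28.6666666667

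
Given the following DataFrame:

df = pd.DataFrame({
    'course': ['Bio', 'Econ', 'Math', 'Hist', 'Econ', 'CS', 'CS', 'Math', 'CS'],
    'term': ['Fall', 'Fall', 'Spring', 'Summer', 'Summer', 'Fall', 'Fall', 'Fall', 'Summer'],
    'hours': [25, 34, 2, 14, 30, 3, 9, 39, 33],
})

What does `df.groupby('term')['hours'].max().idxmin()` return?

Spring

group by term, max of hours:
term
Fall      39
Spring     2
Summer    33
Name: hours, dtype: int64
The label with the smallest value is Spring.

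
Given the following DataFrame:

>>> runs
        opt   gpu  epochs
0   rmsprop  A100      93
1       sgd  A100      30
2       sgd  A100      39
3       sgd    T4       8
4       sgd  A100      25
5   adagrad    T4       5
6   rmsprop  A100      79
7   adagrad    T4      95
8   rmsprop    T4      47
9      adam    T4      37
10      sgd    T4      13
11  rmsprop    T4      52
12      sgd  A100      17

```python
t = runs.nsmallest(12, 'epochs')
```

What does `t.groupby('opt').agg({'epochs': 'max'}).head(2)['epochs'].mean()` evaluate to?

take 12 rows with smallest epochs:
        opt   gpu  epochs
5   adagrad    T4       5
3       sgd    T4       8
10      sgd    T4      13
12      sgd  A100      17
4       sgd  A100      25
1       sgd  A100      30
9      adam    T4      37
2       sgd  A100      39
8   rmsprop    T4      47
11  rmsprop    T4      52
6   rmsprop  A100      79
0   rmsprop  A100      93
group by opt, max of epochs:
         epochs
opt            
adagrad       5
adam         37
rmsprop      93
sgd          39
take first 2 rows:
         epochs
opt            
adagrad       5
adam         37
Hence 21.0.

21.0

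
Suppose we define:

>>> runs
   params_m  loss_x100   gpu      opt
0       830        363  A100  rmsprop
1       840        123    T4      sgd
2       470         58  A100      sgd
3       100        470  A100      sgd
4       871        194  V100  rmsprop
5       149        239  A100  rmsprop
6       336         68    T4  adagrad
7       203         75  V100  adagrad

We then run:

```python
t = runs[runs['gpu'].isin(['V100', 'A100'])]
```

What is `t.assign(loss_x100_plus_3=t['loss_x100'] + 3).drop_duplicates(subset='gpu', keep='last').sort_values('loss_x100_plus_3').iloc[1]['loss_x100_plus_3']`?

filter rows where gpu in ['V100', 'A100']:
   params_m  loss_x100   gpu      opt
0       830        363  A100  rmsprop
2       470         58  A100      sgd
3       100        470  A100      sgd
4       871        194  V100  rmsprop
5       149        239  A100  rmsprop
7       203         75  V100  adagrad
add column loss_x100_plus_3 = t['loss_x100'] + 3:
   params_m  loss_x100   gpu      opt  loss_x100_plus_3
0       830        363  A100  rmsprop               366
2       470         58  A100      sgd                61
3       100        470  A100      sgd               473
4       871        194  V100  rmsprop               197
5       149        239  A100  rmsprop               242
7       203         75  V100  adagrad                78
drop duplicate gpu (keep=last):
   params_m  loss_x100   gpu      opt  loss_x100_plus_3
5       149        239  A100  rmsprop               242
7       203         75  V100  adagrad                78
sort by loss_x100_plus_3:
   params_m  loss_x100   gpu      opt  loss_x100_plus_3
7       203         75  V100  adagrad                78
5       149        239  A100  rmsprop               242

242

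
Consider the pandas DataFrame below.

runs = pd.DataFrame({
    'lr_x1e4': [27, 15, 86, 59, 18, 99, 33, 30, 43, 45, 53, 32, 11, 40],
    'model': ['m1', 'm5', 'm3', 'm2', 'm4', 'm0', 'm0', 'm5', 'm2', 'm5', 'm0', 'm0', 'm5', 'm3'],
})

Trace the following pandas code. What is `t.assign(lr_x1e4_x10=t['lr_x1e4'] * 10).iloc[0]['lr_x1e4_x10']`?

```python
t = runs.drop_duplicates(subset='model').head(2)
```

drop duplicate model (keep=first):
   lr_x1e4 model
0       27    m1
1       15    m5
2       86    m3
3       59    m2
4       18    m4
5       99    m0
take first 2 rows:
   lr_x1e4 model
0       27    m1
1       15    m5
add column lr_x1e4_x10 = t['lr_x1e4'] * 10:
   lr_x1e4 model  lr_x1e4_x10
0       27    m1          270
1       15    m5          150
value at position 0, column 'lr_x1e4_x10' → 270

270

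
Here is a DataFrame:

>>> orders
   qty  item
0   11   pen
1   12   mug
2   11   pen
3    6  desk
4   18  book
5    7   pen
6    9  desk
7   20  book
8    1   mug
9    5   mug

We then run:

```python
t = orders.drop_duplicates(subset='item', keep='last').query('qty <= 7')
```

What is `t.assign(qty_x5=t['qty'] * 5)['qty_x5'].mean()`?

30.0

drop duplicate item (keep=last):
   qty  item
5    7   pen
6    9  desk
7   20  book
9    5   mug
filter rows where qty <= 7:
   qty item
5    7  pen
9    5  mug
add column qty_x5 = t['qty'] * 5:
   qty item  qty_x5
5    7  pen      35
9    5  mug      25
So mean() = 30.0.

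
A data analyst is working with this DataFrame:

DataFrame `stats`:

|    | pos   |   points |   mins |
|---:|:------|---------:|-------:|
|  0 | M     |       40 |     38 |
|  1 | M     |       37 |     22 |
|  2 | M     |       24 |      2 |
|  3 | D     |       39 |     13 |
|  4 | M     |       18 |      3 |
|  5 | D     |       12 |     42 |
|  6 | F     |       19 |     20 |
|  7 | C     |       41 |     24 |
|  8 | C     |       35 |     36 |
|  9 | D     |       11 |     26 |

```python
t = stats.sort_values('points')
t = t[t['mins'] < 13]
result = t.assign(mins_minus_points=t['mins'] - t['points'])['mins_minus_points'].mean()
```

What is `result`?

sort by points:
  pos  points  mins
9   D      11    26
5   D      12    42
4   M      18     3
6   F      19    20
2   M      24     2
8   C      35    36
1   M      37    22
3   D      39    13
0   M      40    38
7   C      41    24
filter rows where mins < 13:
  pos  points  mins
4   M      18     3
2   M      24     2
add column mins_minus_points = t['mins'] - t['points']:
  pos  points  mins  mins_minus_points
4   M      18     3                -15
2   M      24     2                -22

-18.5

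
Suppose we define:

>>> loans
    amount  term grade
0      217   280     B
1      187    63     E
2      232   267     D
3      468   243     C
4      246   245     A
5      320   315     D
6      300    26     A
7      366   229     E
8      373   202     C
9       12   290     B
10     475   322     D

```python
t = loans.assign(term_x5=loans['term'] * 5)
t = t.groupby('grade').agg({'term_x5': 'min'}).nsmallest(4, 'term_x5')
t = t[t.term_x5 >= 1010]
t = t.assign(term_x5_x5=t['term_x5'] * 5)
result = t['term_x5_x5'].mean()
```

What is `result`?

5862.5

add column term_x5 = loans['term'] * 5:
    amount  term grade  term_x5
0      217   280     B     1400
1      187    63     E      315
2      232   267     D     1335
3      468   243     C     1215
4      246   245     A     1225
5      320   315     D     1575
6      300    26     A      130
7      366   229     E     1145
8      373   202     C     1010
9       12   290     B     1450
10     475   322     D     1610
group by grade, min of term_x5:
       term_x5
grade         
A          130
B         1400
C         1010
D         1335
E          315
take 4 rows with smallest term_x5:
       term_x5
grade         
A          130
E          315
C         1010
D         1335
filter rows where term_x5 >= 1010:
       term_x5
grade         
C         1010
D         1335
add column term_x5_x5 = t['term_x5'] * 5:
       term_x5  term_x5_x5
grade                     
C         1010        5050
D         1335        6675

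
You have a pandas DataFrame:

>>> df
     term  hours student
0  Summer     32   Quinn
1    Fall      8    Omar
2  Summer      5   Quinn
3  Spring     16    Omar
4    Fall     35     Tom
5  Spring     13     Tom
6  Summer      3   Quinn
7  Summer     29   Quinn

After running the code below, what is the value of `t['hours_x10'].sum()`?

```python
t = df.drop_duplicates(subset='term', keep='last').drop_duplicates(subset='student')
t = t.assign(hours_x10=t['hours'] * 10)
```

640

drop duplicate term (keep=last):
     term  hours student
4    Fall     35     Tom
5  Spring     13     Tom
7  Summer     29   Quinn
drop duplicate student (keep=first):
     term  hours student
4    Fall     35     Tom
7  Summer     29   Quinn
add column hours_x10 = t['hours'] * 10:
     term  hours student  hours_x10
4    Fall     35     Tom        350
7  Summer     29   Quinn        290
sum of column 'hours_x10' → 640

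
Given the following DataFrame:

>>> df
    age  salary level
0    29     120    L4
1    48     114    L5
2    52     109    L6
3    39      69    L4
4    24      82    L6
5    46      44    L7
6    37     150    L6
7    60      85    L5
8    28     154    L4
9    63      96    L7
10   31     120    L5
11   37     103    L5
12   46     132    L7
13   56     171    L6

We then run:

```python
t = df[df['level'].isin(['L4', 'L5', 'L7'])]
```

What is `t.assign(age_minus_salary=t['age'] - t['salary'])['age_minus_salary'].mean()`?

filter rows where level in ['L4', 'L5', 'L7']:
    age  salary level
0    29     120    L4
1    48     114    L5
3    39      69    L4
5    46      44    L7
7    60      85    L5
8    28     154    L4
9    63      96    L7
10   31     120    L5
11   37     103    L5
12   46     132    L7
add column age_minus_salary = t['age'] - t['salary']:
    age  salary level  age_minus_salary
0    29     120    L4               -91
1    48     114    L5               -66
3    39      69    L4               -30
5    46      44    L7                 2
7    60      85    L5               -25
8    28     154    L4              -126
9    63      96    L7               -33
10   31     120    L5               -89
11   37     103    L5               -66
12   46     132    L7               -86
Finally, mean of column 'age_minus_salary' = -61.0.

-61.0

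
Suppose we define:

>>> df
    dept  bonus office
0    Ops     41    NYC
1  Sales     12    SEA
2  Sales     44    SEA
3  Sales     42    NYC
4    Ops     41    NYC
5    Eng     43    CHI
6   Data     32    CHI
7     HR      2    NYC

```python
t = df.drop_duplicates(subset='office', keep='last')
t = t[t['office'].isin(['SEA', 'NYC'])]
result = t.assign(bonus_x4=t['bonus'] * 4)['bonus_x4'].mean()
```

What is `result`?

92.0

drop duplicate office (keep=last):
    dept  bonus office
2  Sales     44    SEA
6   Data     32    CHI
7     HR      2    NYC
filter rows where office in ['SEA', 'NYC']:
    dept  bonus office
2  Sales     44    SEA
7     HR      2    NYC
add column bonus_x4 = t['bonus'] * 4:
    dept  bonus office  bonus_x4
2  Sales     44    SEA       176
7     HR      2    NYC         8
Reading off the mean of column 'bonus_x4', we get 92.0.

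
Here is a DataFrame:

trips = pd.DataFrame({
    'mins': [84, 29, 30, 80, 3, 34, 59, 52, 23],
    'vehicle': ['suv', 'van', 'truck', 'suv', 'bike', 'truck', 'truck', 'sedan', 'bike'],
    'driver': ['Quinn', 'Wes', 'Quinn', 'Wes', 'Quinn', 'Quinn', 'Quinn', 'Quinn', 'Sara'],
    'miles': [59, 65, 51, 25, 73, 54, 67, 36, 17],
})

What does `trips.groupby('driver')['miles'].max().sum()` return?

155

group by driver, max of miles:
driver
Quinn    73
Sara     17
Wes      65
Name: miles, dtype: int64
Finally, sum of the resulting series = 155.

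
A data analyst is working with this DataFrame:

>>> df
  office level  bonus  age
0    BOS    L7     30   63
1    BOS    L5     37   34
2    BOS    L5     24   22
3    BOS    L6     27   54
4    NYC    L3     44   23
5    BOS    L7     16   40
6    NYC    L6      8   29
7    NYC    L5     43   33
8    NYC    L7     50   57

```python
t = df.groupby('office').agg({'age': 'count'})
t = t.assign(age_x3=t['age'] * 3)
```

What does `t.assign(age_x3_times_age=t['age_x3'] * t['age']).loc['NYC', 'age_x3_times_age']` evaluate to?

48

group by office, count of age:
        age
office     
BOS       5
NYC       4
add column age_x3 = t['age'] * 3:
        age  age_x3
office             
BOS       5      15
NYC       4      12
add column age_x3_times_age = t['age_x3'] * t['age']:
        age  age_x3  age_x3_times_age
office                               
BOS       5      15                75
NYC       4      12                48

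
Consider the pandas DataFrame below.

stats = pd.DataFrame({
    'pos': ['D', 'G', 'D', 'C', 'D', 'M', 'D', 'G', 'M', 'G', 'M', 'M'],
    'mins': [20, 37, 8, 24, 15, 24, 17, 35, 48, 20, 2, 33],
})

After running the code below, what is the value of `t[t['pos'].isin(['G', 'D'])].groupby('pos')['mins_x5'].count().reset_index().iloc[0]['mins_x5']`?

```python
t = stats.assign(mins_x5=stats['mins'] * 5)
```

4

add column mins_x5 = stats['mins'] * 5:
   pos  mins  mins_x5
0    D    20      100
1    G    37      185
2    D     8       40
3    C    24      120
4    D    15       75
5    M    24      120
6    D    17       85
7    G    35      175
8    M    48      240
9    G    20      100
10   M     2       10
11   M    33      165
filter rows where pos in ['G', 'D']:
  pos  mins  mins_x5
0   D    20      100
1   G    37      185
2   D     8       40
4   D    15       75
6   D    17       85
7   G    35      175
9   G    20      100
group by pos, count of mins_x5:
pos
D    4
G    3
Name: mins_x5, dtype: int64
reset_index():
  pos  mins_x5
0   D        4
1   G        3
So iloc[0]['mins_x5'] = 4.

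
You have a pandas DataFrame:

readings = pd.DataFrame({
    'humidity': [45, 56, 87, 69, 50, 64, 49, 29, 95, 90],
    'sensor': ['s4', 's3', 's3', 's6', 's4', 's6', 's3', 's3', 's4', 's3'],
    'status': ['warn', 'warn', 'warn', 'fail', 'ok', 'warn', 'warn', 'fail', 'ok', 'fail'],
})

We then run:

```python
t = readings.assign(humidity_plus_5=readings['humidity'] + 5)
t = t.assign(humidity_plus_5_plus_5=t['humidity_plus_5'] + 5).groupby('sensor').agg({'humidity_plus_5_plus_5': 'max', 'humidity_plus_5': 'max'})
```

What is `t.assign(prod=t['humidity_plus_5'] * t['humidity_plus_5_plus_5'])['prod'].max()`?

add column humidity_plus_5 = readings['humidity'] + 5:
   humidity sensor status  humidity_plus_5
0        45     s4   warn               50
1        56     s3   warn               61
2        87     s3   warn               92
3        69     s6   fail               74
4        50     s4     ok               55
5        64     s6   warn               69
6        49     s3   warn               54
7        29     s3   fail               34
8        95     s4     ok              100
9        90     s3   fail               95
add column humidity_plus_5_plus_5 = t['humidity_plus_5'] + 5:
   humidity sensor status  humidity_plus_5  humidity_plus_5_plus_5
0        45     s4   warn               50                      55
1        56     s3   warn               61                      66
2        87     s3   warn               92                      97
3        69     s6   fail               74                      79
4        50     s4     ok               55                      60
5        64     s6   warn               69                      74
6        49     s3   warn               54                      59
7        29     s3   fail               34                      39
8        95     s4     ok              100                     105
9        90     s3   fail               95                     100
group by sensor: max(humidity_plus_5_plus_5), max(humidity_plus_5):
        humidity_plus_5_plus_5  humidity_plus_5
sensor                                         
s3                         100               95
s4                         105              100
s6                          79               74
add column prod = t['humidity_plus_5'] * t['humidity_plus_5_plus_5']:
        humidity_plus_5_plus_5  humidity_plus_5   prod
sensor                                                
s3                         100               95   9500
s4                         105              100  10500
s6                          79               74   5846
Then the max of column 'prod': 10500

10500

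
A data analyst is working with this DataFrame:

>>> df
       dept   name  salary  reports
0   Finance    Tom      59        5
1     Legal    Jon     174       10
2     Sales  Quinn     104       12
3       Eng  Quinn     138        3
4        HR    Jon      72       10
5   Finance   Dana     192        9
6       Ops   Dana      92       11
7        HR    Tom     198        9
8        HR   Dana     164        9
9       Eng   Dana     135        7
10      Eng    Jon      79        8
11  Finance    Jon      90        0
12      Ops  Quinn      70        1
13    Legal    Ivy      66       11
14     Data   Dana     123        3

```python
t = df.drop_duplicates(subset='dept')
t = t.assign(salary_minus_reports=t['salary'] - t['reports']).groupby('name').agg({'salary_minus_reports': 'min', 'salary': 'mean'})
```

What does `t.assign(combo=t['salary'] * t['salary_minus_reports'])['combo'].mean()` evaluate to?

drop duplicate dept (keep=first):
       dept   name  salary  reports
0   Finance    Tom      59        5
1     Legal    Jon     174       10
2     Sales  Quinn     104       12
3       Eng  Quinn     138        3
4        HR    Jon      72       10
6       Ops   Dana      92       11
14     Data   Dana     123        3
add column salary_minus_reports = t['salary'] - t['reports']:
       dept   name  salary  reports  salary_minus_reports
0   Finance    Tom      59        5                    54
1     Legal    Jon     174       10                   164
2     Sales  Quinn     104       12                    92
3       Eng  Quinn     138        3                   135
4        HR    Jon      72       10                    62
6       Ops   Dana      92       11                    81
14     Data   Dana     123        3                   120
group by name: min(salary_minus_reports), mean(salary):
       salary_minus_reports  salary
name                               
Dana                     81   107.5
Jon                      62   123.0
Quinn                    92   121.0
Tom                      54    59.0
add column combo = t['salary'] * t['salary_minus_reports']:
       salary_minus_reports  salary    combo
name                                        
Dana                     81   107.5   8707.5
Jon                      62   123.0   7626.0
Quinn                    92   121.0  11132.0
Tom                      54    59.0   3186.0
Taking the mean of column 'combo' gives 7662.875.

7662.875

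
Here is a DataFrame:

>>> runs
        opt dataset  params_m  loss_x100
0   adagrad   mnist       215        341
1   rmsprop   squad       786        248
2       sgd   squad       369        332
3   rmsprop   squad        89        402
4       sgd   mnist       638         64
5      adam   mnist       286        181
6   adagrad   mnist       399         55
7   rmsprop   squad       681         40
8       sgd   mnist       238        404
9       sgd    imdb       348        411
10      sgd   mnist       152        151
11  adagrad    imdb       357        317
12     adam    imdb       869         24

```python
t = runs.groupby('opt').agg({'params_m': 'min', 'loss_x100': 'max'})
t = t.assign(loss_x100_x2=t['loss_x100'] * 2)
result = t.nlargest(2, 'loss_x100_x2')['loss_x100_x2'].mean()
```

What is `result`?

813.0

group by opt: min(params_m), max(loss_x100):
         params_m  loss_x100
opt                         
adagrad       215        341
adam          286        181
rmsprop        89        402
sgd           152        411
add column loss_x100_x2 = t['loss_x100'] * 2:
         params_m  loss_x100  loss_x100_x2
opt                                       
adagrad       215        341           682
adam          286        181           362
rmsprop        89        402           804
sgd           152        411           822
take 2 rows with largest loss_x100_x2:
         params_m  loss_x100  loss_x100_x2
opt                                       
sgd           152        411           822
rmsprop        89        402           804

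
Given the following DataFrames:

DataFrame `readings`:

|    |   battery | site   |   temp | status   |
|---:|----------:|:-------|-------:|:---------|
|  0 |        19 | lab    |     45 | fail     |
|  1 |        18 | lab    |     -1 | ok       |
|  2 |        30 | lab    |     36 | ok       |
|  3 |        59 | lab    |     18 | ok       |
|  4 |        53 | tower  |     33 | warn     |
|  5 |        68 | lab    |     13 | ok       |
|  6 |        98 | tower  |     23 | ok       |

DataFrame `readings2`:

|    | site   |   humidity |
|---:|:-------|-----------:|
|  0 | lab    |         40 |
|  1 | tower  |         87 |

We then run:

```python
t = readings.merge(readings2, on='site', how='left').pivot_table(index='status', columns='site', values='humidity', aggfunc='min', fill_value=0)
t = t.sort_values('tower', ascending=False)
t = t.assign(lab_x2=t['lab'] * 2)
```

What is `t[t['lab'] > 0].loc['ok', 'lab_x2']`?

80

merge on 'site' (how='left') → 7 rows:
   battery   site  temp status  humidity
0       19    lab    45   fail        40
1       18    lab    -1     ok        40
2       30    lab    36     ok        40
3       59    lab    18     ok        40
4       53  tower    33   warn        87
5       68    lab    13     ok        40
6       98  tower    23     ok        87
pivot: rows=status, cols=site, min(humidity):
site    lab  tower
status            
fail     40      0
ok       40     87
warn      0     87
sort by tower descending:
site    lab  tower
status            
ok       40     87
warn      0     87
fail     40      0
add column lab_x2 = t['lab'] * 2:
site    lab  tower  lab_x2
status                    
ok       40     87      80
warn      0     87       0
fail     40      0      80
filter rows where lab > 0:
site    lab  tower  lab_x2
status                    
ok       40     87      80
fail     40      0      80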